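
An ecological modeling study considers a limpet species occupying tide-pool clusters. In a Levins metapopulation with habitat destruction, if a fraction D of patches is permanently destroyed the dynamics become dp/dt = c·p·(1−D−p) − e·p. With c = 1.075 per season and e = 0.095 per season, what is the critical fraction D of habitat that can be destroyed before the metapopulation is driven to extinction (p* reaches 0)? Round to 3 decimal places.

0.912

The nontrivial equilibrium is p* = (1−D) − e/c; extinction occurs when this hits zero.
So D_crit = 1 − e/c = 1 − 0.095/1.075 = 1 − 0.0884 = 0.9116.
Note this equals the original equilibrium occupancy — the Levins extinction-debt result.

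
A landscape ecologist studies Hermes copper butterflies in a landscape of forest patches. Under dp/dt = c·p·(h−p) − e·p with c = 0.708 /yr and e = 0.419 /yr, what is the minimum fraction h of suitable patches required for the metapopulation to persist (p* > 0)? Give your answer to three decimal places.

0.592

p* = h − e/c is positive only when h > e/c.
h_min = e/c = 0.419/0.708 = 0.5918.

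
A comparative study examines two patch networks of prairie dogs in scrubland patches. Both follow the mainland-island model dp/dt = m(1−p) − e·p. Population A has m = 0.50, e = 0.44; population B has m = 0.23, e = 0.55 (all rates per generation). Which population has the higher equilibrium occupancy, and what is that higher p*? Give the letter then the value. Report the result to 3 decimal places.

A, 0.532

A: p*_A = m/(m+e) = 0.50/0.9400 = 0.5319.
B: p*_B = 0.23/0.7800 = 0.2949.
A is higher at 0.5319.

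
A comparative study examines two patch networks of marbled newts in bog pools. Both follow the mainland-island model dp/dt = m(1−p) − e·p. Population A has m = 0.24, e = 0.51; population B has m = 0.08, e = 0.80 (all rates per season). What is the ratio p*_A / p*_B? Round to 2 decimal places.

A: p*_A = m/(m+e) = 0.24/0.7500 = 0.3200.
B: p*_B = 0.08/0.8800 = 0.0909.
p*_A / p*_B = 0.3200/0.0909 = 3.5200.

3.52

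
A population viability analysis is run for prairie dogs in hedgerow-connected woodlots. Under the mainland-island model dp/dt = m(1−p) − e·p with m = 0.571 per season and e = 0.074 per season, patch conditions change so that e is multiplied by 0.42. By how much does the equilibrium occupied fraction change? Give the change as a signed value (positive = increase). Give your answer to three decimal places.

Before: p* = 0.571/(0.571+0.074) = 0.8853.
After: m = 0.571, e = 0.03108; p* = 0.571/0.6021 = 0.9484.
Δp* = 0.9484 − 0.8853 = +0.0631.

0.063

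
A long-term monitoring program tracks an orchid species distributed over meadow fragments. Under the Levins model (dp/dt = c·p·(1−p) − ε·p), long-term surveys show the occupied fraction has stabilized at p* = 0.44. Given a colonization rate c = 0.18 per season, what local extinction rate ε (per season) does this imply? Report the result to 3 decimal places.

0.101

At equilibrium c(1−p*) = ε.
ε = 0.18 × (1 − 0.44) = 0.18 × 0.5600 = 0.1008.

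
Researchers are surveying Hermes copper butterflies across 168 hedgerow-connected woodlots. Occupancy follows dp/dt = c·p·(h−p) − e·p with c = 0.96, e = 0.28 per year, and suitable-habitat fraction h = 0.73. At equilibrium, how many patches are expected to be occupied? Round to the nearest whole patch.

p* = h − e/c = 0.73 − 0.2917 = 0.4383.
Expected occupied patches = N × p* = 168 × 0.4383 = 73.64 ≈ 74.

74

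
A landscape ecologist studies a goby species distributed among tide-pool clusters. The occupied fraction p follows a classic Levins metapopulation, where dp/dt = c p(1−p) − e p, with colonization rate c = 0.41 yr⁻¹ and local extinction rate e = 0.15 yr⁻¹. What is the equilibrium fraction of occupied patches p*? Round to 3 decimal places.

0.634

Setting dp/dt = 0 and dividing through by p* gives c·(1−p*) = e.
So p* = 1 − e/c = 1 − 0.15/0.41 = 1 − 0.3659 = 0.6341.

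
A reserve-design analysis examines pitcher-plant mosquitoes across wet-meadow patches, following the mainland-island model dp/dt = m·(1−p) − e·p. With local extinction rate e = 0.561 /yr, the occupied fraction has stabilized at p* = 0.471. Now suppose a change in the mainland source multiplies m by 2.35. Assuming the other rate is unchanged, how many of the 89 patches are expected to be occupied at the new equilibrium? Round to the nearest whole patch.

60

Balance m(1−p*) = e·p* gives m = e·p*/(1−p*) = 0.561×0.47100/0.52900 = 0.49949.
New p* = m/(m+e) = 1.17380/(1.17380+0.56100) = 0.67662.
Expected occupied = 89 × 0.67662 = 60.22 ≈ 60.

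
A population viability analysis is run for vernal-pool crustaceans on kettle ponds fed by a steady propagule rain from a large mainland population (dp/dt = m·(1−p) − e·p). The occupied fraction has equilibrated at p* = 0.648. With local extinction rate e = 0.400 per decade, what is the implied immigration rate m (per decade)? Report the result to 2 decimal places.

At equilibrium m(1−p*) = e·p*, so m = e·p*/(1−p*).
m = 0.400 × 0.648 / 0.3520 = 0.2592/0.3520 = 0.7364.

0.74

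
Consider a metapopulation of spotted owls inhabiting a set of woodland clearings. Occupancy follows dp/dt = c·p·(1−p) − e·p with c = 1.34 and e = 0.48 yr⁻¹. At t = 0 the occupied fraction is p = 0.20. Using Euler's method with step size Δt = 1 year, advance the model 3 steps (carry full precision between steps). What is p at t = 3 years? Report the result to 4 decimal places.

0.5698

Update rule: p ← p + [c·p·(1−p) − e·p]·Δt with Δt = 1.
p: 0.20000 → 0.31840  (Δp = +0.11840)
p: 0.31840 → 0.45638  (Δp = +0.13798)
p: 0.45638 → 0.56977  (Δp = +0.11339)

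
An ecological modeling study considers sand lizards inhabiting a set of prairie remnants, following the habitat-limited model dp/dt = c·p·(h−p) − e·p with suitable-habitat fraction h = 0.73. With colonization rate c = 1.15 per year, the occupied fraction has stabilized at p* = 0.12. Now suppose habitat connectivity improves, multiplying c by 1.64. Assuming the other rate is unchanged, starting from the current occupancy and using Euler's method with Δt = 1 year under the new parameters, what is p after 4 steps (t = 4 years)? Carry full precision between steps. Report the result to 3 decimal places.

Balance c(h−p*) = e gives e = 1.15×(0.73 − 0.12000) = 0.70150.
Starting from p₀ = 0.12000; update p ← p + (dp/dt)·Δt with the new parameters.
  1  |  dp/dt·Δt = +0.053875  |  p_1 = 0.173875
  2  |  dp/dt·Δt = +0.060396  |  p_2 = 0.234271
  3  |  dp/dt·Δt = +0.054689  |  p_3 = 0.288960
  4  |  dp/dt·Δt = +0.037652  |  p_4 = 0.326612

0.327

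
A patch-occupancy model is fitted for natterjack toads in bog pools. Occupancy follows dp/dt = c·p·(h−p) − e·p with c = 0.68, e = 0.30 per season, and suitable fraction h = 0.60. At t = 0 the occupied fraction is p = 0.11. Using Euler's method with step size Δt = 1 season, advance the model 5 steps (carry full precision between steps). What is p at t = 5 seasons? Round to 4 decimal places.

0.1266

Update rule: p ← p + [c·p·(h−p) − e·p]·Δt with Δt = 1.
p: 0.11000 → 0.11365  (Δp = +0.00365)
p: 0.11365 → 0.11714  (Δp = +0.00349)
p: 0.11714 → 0.12046  (Δp = +0.00332)
p: 0.12046 → 0.12361  (Δp = +0.00314)
p: 0.12361 → 0.12657  (Δp = +0.00296)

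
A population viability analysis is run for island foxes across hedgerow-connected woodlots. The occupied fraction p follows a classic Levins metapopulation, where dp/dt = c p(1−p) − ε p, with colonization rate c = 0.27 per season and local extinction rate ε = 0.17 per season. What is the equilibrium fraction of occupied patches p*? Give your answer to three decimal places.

0.370

Setting dp/dt = 0 and dividing through by p* gives c·(1−p*) = ε.
So p* = 1 − ε/c = 1 − 0.17/0.27 = 1 − 0.6296 = 0.3704.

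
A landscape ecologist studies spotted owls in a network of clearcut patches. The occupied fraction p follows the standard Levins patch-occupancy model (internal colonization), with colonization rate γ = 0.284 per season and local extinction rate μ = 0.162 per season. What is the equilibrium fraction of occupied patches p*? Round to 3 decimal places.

0.430

At equilibrium, colonization balances extinction: γ·p*·(1−p*) = μ·p*.
So p* = 1 − μ/γ = 1 − 0.162/0.284 = 1 − 0.5704 = 0.4296.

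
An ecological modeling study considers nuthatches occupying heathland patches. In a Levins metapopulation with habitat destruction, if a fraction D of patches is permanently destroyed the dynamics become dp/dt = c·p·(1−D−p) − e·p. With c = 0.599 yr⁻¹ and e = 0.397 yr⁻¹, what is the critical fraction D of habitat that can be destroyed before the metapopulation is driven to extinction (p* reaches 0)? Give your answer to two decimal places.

The nontrivial equilibrium is p* = (1−D) − e/c; extinction occurs when this hits zero.
So D_crit = 1 − e/c = 1 − 0.397/0.599 = 1 − 0.6628 = 0.3372.
Note this equals the original equilibrium occupancy — the Levins extinction-debt result.

0.34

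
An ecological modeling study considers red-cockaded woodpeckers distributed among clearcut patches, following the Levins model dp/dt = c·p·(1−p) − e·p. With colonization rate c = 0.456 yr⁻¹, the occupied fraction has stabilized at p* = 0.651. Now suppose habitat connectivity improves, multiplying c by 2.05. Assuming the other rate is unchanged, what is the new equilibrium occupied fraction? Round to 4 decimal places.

0.8298

Balance c(1−p*) = e gives e = 0.456×(1 − 0.65100) = 0.15914.
New p* = 1 − e/c = 1 − 0.15914/0.93480 = 0.82976.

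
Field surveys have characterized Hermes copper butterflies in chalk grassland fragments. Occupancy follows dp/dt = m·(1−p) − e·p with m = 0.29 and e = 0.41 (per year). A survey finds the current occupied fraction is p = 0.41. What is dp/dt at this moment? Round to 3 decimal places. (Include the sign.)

0.003

Colonization term: m·(1−p) = 0.29×0.5900 = 0.17110.
Extinction term: e·p = 0.16810.
dp/dt = 0.17110 − 0.16810 = 0.00300.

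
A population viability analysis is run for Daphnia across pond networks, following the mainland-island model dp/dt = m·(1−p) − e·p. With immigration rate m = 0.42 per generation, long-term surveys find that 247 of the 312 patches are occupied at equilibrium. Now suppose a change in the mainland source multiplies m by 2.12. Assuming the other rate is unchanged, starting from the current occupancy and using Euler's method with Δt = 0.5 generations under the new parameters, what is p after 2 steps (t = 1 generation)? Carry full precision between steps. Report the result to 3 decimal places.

0.865

Observed p* = 247/312 = 0.79167.
Balance m(1−p*) = e·p* gives e = m(1−p*)/p* = 0.42×0.20833/0.79167 = 0.11053.
Starting from p₀ = 0.79167; update p ← p + (dp/dt)·Δt with the new parameters.
  1  |  dp/dt·Δt = +0.049000  |  p_1 = 0.840667
  2  |  dp/dt·Δt = +0.024477  |  p_2 = 0.865144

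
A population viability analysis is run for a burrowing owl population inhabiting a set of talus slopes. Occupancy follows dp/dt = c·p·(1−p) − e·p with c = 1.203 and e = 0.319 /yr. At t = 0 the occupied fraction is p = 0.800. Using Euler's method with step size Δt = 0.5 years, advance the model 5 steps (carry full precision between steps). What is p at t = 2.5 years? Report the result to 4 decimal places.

Update rule: p ← p + [c·p·(1−p) − e·p]·Δt with Δt = 0.5.
  1  |  dp/dt·Δt = -0.031360  |  p_1 = 0.768640
  2  |  dp/dt·Δt = -0.015632  |  p_2 = 0.753008
  3  |  dp/dt·Δt = -0.008234  |  p_3 = 0.744774
  4  |  dp/dt·Δt = -0.004455  |  p_4 = 0.740319
  5  |  dp/dt·Δt = -0.002445  |  p_5 = 0.737875

0.7379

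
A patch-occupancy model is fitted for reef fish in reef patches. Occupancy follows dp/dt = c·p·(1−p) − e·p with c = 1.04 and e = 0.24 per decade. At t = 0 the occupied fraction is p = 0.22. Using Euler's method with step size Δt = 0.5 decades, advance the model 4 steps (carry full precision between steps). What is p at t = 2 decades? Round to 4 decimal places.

Update rule: p ← p + [c·p·(1−p) − e·p]·Δt with Δt = 0.5.
t = 0.5: p = 0.22000 + (+0.06283) = 0.28283
t = 1: p = 0.28283 + (+0.07154) = 0.35437
t = 1.5: p = 0.35437 + (+0.07645) = 0.43082
t = 2: p = 0.43082 + (+0.07581) = 0.50663

0.5066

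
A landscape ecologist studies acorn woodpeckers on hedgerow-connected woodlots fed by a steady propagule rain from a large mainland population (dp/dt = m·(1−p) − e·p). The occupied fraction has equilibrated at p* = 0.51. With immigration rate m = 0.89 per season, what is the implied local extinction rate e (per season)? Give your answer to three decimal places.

At equilibrium m(1−p*) = e·p*, so e = m(1−p*)/p*.
e = 0.89 × 0.4900 / 0.51 = 0.8551.

0.855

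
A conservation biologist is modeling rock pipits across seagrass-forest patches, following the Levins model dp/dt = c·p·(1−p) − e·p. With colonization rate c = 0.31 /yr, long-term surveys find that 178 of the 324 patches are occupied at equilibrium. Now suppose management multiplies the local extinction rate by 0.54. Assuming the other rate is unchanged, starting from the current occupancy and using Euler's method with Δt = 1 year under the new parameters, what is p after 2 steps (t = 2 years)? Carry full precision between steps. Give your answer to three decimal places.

0.616

Observed p* = 178/324 = 0.54938.
Balance c(1−p*) = e gives e = 0.31×(1 − 0.54938) = 0.13969.
Starting from p₀ = 0.54938; update p ← p + (dp/dt)·Δt with the new parameters.
t = 1: p = 0.54938 + (+0.03530) = 0.58468
t = 2: p = 0.58468 + (+0.03117) = 0.61586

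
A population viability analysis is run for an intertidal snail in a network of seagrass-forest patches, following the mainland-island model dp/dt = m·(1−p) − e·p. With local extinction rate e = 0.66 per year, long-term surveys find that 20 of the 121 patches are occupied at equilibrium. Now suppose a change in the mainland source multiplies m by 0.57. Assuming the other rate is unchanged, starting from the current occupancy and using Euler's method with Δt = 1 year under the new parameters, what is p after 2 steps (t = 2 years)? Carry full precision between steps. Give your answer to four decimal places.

Observed p* = 20/121 = 0.16529.
Balance m(1−p*) = e·p* gives m = e·p*/(1−p*) = 0.66×0.16529/0.83471 = 0.13069.
Starting from p₀ = 0.16529; update p ← p + (dp/dt)·Δt with the new parameters.
p: 0.16529 → 0.11838  (Δp = -0.04691)
p: 0.11838 → 0.10593  (Δp = -0.01245)

0.1059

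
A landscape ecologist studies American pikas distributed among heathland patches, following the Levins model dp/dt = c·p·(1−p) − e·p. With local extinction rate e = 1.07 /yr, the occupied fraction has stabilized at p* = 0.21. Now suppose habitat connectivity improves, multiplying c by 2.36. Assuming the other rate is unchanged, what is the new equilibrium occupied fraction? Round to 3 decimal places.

Balance c(1−p*) = e gives c = e/(1 − 0.21000) = 1.07/0.79000 = 1.35443.
New p* = 1 − e/c = 1 − 1.07000/3.19645 = 0.66525.

0.665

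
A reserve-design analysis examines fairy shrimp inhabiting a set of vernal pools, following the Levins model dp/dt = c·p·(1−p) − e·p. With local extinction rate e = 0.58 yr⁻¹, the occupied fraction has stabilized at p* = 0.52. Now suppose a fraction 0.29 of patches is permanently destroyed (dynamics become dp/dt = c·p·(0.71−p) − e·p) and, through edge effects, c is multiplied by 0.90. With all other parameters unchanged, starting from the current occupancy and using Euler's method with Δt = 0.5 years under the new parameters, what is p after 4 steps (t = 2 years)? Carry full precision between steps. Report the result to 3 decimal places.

Balance c(1−p*) = e gives c = e/(1 − 0.52000) = 0.58/0.48000 = 1.20833.
Starting from p₀ = 0.52000; update p ← p + (dp/dt)·Δt with the new parameters.
step 1: Δp = -0.09708, p = 0.42292
step 2: Δp = -0.05663, p = 0.36629
step 3: Δp = -0.03777, p = 0.32852
step 4: Δp = -0.02713, p = 0.30140

0.301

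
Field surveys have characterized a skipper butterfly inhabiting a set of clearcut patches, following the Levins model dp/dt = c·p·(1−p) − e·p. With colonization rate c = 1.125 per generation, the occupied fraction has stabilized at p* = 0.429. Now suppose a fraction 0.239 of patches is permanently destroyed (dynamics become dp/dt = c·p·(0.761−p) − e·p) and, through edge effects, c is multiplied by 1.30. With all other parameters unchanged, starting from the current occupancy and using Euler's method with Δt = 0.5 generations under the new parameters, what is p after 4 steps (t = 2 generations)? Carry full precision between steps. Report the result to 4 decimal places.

Balance c(1−p*) = e gives e = 1.125×(1 − 0.42900) = 0.64237.
Starting from p₀ = 0.42900; update p ← p + (dp/dt)·Δt with the new parameters.
step 1: Δp = -0.03364, p = 0.39536
step 2: Δp = -0.02128, p = 0.37409
step 3: Δp = -0.01431, p = 0.35977
step 4: Δp = -0.01000, p = 0.34978

0.3498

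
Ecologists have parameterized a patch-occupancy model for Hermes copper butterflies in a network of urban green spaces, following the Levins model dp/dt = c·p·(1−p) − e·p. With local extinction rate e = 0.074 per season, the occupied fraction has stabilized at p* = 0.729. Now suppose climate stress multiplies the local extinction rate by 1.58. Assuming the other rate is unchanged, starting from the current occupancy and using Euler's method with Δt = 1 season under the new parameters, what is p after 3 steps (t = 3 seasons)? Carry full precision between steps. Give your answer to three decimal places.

Balance c(1−p*) = e gives c = e/(1 − 0.72900) = 0.074/0.27100 = 0.27306.
Starting from p₀ = 0.72900; update p ← p + (dp/dt)·Δt with the new parameters.
p: 0.72900 → 0.69771  (Δp = -0.03129)
p: 0.69771 → 0.67373  (Δp = -0.02398)
p: 0.67373 → 0.65498  (Δp = -0.01875)

0.655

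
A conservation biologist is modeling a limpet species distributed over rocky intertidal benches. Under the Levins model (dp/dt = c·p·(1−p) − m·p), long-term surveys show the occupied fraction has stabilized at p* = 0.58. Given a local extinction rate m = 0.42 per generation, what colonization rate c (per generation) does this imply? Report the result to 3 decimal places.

1.000

At equilibrium c(1−p*) = m, so c = m/(1−p*).
c = 0.42/(1 − 0.58) = 0.42/0.4200 = 1.0000.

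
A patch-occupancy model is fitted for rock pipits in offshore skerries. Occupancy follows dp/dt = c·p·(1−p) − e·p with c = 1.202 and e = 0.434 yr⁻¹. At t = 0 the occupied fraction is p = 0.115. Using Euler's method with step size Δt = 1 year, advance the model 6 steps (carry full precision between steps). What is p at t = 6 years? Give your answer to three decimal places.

Update rule: p ← p + [c·p·(1−p) − e·p]·Δt with Δt = 1.
step 1: Δp = +0.07242, p = 0.18742
step 2: Δp = +0.10172, p = 0.28914
step 3: Δp = +0.12157, p = 0.41071
step 4: Δp = +0.11267, p = 0.52338
step 5: Δp = +0.07270, p = 0.59608
step 6: Δp = +0.03071, p = 0.62678

0.627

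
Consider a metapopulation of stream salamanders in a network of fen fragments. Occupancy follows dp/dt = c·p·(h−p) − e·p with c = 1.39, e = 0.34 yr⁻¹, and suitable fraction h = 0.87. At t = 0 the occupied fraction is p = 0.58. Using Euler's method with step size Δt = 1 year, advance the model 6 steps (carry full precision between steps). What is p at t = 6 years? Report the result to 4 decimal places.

0.6254

Update rule: p ← p + [c·p·(h−p) − e·p]·Δt with Δt = 1.
step 1: Δp = +0.03660, p = 0.61660
step 2: Δp = +0.00754, p = 0.62414
step 3: Δp = +0.00109, p = 0.62523
step 4: Δp = +0.00014, p = 0.62537
step 5: Δp = +0.00002, p = 0.62539
step 6: Δp = +0.00000, p = 0.62540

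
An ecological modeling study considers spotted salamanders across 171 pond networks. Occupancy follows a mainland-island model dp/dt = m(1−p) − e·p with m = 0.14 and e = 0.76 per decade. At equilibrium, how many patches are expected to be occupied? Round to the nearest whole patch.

27

p* = m/(m+e) = 0.14/0.9000 = 0.1556.
Expected occupied patches = N × p* = 171 × 0.1556 = 26.60 ≈ 27.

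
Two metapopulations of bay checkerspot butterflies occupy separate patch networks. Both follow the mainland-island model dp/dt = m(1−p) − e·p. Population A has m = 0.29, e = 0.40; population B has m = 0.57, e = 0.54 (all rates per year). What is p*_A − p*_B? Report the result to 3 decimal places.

-0.093

A: p*_A = m/(m+e) = 0.29/0.6900 = 0.4203.
B: p*_B = 0.57/1.1100 = 0.5135.
p*_A − p*_B = 0.4203 − 0.5135 = -0.0932.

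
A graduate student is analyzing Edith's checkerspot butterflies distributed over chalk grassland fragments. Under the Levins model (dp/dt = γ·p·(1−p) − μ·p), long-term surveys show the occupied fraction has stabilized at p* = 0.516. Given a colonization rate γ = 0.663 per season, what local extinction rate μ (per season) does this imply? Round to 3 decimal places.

At equilibrium γ(1−p*) = μ.
μ = 0.663 × (1 − 0.516) = 0.663 × 0.4840 = 0.3209.

0.321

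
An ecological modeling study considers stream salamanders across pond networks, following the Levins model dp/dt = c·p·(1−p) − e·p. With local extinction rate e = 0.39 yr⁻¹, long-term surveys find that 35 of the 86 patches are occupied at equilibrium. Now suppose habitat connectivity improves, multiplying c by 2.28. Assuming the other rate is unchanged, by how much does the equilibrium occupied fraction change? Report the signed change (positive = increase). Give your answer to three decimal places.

Observed p* = 35/86 = 0.40698.
Balance c(1−p*) = e gives c = e/(1 − 0.40698) = 0.39/0.59302 = 0.65765.
New p* = 1 − e/c = 1 − 0.39000/1.49944 = 0.73990.
Δp* = 0.73990 − 0.40698 = +0.33292.

0.333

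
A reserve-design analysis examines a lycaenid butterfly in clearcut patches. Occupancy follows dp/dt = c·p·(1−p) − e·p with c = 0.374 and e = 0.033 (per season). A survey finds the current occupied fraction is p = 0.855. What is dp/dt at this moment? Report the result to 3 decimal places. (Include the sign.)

0.018

Colonization term: c·p·(1−p) = 0.374×0.855×0.1450 = 0.04637.
Extinction term: e·p = 0.02822.
dp/dt = 0.04637 − 0.02822 = 0.01815.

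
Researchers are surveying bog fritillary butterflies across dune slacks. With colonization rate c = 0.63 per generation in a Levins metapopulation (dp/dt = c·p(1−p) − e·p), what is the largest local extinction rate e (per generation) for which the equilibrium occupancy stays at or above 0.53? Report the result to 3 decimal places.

0.296

1 − e/c ≥ 0.53 ⇒ e ≤ c(1 − 0.53) = 0.63 × 0.4700.
e_max = 0.2961.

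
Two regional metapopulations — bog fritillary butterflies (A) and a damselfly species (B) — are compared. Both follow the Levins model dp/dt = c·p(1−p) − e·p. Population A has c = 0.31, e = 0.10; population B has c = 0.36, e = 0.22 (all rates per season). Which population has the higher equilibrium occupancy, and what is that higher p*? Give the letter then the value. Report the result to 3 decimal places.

A: p*_A = 1 − 0.10/0.31 = 0.6774.
B: p*_B = 1 − 0.22/0.36 = 0.3889.
A is higher at 0.6774.

A, 0.677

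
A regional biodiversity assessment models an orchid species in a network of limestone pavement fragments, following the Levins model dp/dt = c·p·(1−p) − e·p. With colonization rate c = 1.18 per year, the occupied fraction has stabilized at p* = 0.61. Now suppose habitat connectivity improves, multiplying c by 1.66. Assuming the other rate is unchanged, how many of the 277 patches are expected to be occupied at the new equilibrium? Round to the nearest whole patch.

Balance c(1−p*) = e gives e = 1.18×(1 − 0.61000) = 0.46020.
New p* = 1 − e/c = 1 − 0.46020/1.95880 = 0.76506.
Expected occupied = 277 × 0.76506 = 211.92 ≈ 212.

212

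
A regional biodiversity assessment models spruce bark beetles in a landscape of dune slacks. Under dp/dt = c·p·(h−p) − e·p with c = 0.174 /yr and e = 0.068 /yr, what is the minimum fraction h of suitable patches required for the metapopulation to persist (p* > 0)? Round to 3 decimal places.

p* = h − e/c is positive only when h > e/c.
h_min = e/c = 0.068/0.174 = 0.3908.

0.391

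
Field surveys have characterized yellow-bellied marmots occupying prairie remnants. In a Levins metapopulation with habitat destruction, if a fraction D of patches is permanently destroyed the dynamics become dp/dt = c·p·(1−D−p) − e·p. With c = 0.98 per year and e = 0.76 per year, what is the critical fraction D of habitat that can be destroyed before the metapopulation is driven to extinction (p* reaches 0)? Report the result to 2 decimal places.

The nontrivial equilibrium is p* = (1−D) − e/c; extinction occurs when this hits zero.
So D_crit = 1 − e/c = 1 − 0.76/0.98 = 1 − 0.7755 = 0.2245.
This equals the undisturbed p*, a classic result of Lande's extension.

0.22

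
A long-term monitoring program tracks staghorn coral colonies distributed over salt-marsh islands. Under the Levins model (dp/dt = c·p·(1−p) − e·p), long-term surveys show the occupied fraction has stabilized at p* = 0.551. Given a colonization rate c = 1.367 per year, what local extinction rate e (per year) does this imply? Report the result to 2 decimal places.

At equilibrium c(1−p*) = e.
e = 1.367 × (1 − 0.551) = 1.367 × 0.4490 = 0.6138.

0.61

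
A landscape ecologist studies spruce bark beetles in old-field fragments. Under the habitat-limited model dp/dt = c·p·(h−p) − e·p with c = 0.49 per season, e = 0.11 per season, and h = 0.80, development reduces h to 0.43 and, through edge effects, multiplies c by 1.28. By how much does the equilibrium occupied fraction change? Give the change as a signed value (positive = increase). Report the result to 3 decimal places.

-0.321

Before: p* = h − e/c = 0.80 − 0.11/0.49 = 0.80 − 0.2245 = 0.5755.
After: c = 0.6272, e = 0.11, h = 0.43; p* = 0.43 − 0.11/0.6272 = 0.2546.
Δp* = 0.2546 − 0.5755 = -0.3209.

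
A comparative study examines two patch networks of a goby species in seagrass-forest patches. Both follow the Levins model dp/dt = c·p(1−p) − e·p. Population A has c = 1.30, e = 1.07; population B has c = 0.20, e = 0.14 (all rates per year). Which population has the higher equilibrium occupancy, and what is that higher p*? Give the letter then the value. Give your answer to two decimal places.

B, 0.30

A: p*_A = 1 − 1.07/1.30 = 0.1769.
B: p*_B = 1 − 0.14/0.20 = 0.3000.
B is higher at 0.3000.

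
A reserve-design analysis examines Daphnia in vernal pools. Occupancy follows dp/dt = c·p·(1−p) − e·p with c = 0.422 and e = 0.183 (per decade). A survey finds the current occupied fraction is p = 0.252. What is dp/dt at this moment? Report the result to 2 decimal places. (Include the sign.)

Colonization term: c·p·(1−p) = 0.422×0.252×0.7480 = 0.07955.
Extinction term: e·p = 0.04612.
dp/dt = 0.07955 − 0.04612 = 0.03343.

0.03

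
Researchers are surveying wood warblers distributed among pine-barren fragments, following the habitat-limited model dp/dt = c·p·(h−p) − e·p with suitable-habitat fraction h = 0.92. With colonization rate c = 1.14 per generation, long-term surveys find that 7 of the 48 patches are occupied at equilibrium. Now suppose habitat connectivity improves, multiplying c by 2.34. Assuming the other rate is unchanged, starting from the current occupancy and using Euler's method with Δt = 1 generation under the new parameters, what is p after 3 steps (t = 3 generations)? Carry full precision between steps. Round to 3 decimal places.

0.608

Observed p* = 7/48 = 0.14583.
Balance c(h−p*) = e gives e = 1.14×(0.92 − 0.14583) = 0.88255.
Starting from p₀ = 0.14583; update p ← p + (dp/dt)·Δt with the new parameters.
step 1: Δp = +0.17246, p = 0.31830
step 2: Δp = +0.22999, p = 0.54828
step 3: Δp = +0.05978, p = 0.60807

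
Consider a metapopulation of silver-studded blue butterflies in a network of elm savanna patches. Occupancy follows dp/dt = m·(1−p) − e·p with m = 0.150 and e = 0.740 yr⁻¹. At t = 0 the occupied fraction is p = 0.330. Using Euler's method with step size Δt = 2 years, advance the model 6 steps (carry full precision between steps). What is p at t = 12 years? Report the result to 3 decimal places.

0.205

Update rule: p ← p + [m·(1−p) − e·p]·Δt with Δt = 2.
step 1: Δp = -0.28740, p = 0.04260
step 2: Δp = +0.22417, p = 0.26677
step 3: Δp = -0.17485, p = 0.09192
step 4: Δp = +0.13639, p = 0.22830
step 5: Δp = -0.10638, p = 0.12192
step 6: Δp = +0.08298, p = 0.20490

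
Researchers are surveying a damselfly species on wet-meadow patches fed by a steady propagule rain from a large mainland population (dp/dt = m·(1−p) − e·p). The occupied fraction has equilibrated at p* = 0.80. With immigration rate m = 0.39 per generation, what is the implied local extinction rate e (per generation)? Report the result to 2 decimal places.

0.10

At equilibrium m(1−p*) = e·p*, so e = m(1−p*)/p*.
e = 0.39 × 0.2000 / 0.80 = 0.0975.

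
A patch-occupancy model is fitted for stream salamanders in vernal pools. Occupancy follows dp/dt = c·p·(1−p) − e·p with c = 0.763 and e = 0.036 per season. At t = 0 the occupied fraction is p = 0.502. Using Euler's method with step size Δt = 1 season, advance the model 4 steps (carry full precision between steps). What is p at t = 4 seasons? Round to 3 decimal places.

0.937

Update rule: p ← p + [c·p·(1−p) − e·p]·Δt with Δt = 1.
p: 0.50200 → 0.67467  (Δp = +0.17267)
p: 0.67467 → 0.81786  (Δp = +0.14318)
p: 0.81786 → 0.90208  (Δp = +0.08422)
p: 0.90208 → 0.93700  (Δp = +0.03492)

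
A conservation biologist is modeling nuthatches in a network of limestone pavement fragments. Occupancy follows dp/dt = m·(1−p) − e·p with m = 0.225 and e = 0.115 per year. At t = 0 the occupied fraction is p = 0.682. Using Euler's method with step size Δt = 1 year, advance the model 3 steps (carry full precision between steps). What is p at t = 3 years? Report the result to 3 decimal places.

Update rule: p ← p + [m·(1−p) − e·p]·Δt with Δt = 1.
p: 0.68200 → 0.67512  (Δp = -0.00688)
p: 0.67512 → 0.67058  (Δp = -0.00454)
p: 0.67058 → 0.66758  (Δp = -0.00300)

0.668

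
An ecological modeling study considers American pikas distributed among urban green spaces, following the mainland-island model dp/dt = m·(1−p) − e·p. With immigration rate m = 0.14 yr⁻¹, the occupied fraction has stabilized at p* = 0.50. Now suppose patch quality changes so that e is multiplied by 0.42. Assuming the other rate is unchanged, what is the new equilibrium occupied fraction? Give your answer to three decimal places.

0.704

Balance m(1−p*) = e·p* gives e = m(1−p*)/p* = 0.14×0.50000/0.50000 = 0.14000.
New p* = m/(m+e) = 0.14000/(0.14000+0.05880) = 0.70423.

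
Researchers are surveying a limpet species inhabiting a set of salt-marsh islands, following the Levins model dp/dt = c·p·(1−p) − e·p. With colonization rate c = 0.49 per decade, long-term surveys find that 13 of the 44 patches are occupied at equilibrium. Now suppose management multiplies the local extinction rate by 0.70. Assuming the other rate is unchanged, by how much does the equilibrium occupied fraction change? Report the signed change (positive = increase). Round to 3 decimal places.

0.211

Observed p* = 13/44 = 0.29545.
Balance c(1−p*) = e gives e = 0.49×(1 − 0.29545) = 0.34523.
New p* = 1 − e/c = 1 − 0.24166/0.49000 = 0.50682.
Δp* = 0.50682 − 0.29545 = +0.21137.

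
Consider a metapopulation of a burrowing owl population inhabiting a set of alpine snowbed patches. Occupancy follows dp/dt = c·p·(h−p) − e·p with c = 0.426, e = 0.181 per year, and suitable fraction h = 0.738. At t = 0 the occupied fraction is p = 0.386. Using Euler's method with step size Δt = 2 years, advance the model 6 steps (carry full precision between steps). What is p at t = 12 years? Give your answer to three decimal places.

0.322

Update rule: p ← p + [c·p·(h−p) − e·p]·Δt with Δt = 2.
p: 0.38600 → 0.36203  (Δp = -0.02397)
p: 0.36203 → 0.34694  (Δp = -0.01509)
p: 0.34694 → 0.33694  (Δp = -0.01000)
p: 0.33694 → 0.33010  (Δp = -0.00684)
p: 0.33010 → 0.32533  (Δp = -0.00478)
p: 0.32533 → 0.32194  (Δp = -0.00338)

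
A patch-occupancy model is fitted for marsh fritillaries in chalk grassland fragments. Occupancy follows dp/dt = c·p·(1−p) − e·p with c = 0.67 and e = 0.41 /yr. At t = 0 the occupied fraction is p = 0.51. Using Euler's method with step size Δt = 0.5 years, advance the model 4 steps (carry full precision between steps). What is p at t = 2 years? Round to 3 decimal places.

Update rule: p ← p + [c·p·(1−p) − e·p]·Δt with Δt = 0.5.
p: 0.51000 → 0.48917  (Δp = -0.02083)
p: 0.48917 → 0.47260  (Δp = -0.01657)
p: 0.47260 → 0.45921  (Δp = -0.01338)
p: 0.45921 → 0.44827  (Δp = -0.01095)

0.448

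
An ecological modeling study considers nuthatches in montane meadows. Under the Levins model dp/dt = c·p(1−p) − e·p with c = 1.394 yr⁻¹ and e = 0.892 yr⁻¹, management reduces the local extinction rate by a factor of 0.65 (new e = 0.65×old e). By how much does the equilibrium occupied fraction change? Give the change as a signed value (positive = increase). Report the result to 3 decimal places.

Before: p* = 1 − 0.892/1.394 = 0.3601.
After the change, c = 1.394, e = 0.5798, so p* = 1 − 0.5798/1.394 = 0.5841.
Δp* = 0.5841 − 0.3601 = +0.2240.

0.224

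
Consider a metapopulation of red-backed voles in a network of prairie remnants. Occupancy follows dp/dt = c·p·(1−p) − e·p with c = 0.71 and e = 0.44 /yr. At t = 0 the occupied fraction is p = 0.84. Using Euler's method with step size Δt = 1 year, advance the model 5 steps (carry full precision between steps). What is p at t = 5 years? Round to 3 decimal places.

Update rule: p ← p + [c·p·(1−p) − e·p]·Δt with Δt = 1.
p: 0.84000 → 0.56582  (Δp = -0.27418)
p: 0.56582 → 0.49129  (Δp = -0.07454)
p: 0.49129 → 0.45257  (Δp = -0.03872)
p: 0.45257 → 0.42934  (Δp = -0.02323)
p: 0.42934 → 0.41439  (Δp = -0.01495)

0.414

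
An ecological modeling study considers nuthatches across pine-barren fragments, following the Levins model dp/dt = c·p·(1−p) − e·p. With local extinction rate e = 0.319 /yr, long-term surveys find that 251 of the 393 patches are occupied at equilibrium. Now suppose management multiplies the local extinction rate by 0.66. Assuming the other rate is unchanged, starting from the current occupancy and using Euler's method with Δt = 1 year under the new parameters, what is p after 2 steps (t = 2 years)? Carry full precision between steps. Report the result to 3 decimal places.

Observed p* = 251/393 = 0.63868.
Balance c(1−p*) = e gives c = e/(1 − 0.63868) = 0.319/0.36132 = 0.88287.
Starting from p₀ = 0.63868; update p ← p + (dp/dt)·Δt with the new parameters.
  1  |  dp/dt·Δt = +0.069271  |  p_1 = 0.707948
  2  |  dp/dt·Δt = +0.033488  |  p_2 = 0.741436

0.741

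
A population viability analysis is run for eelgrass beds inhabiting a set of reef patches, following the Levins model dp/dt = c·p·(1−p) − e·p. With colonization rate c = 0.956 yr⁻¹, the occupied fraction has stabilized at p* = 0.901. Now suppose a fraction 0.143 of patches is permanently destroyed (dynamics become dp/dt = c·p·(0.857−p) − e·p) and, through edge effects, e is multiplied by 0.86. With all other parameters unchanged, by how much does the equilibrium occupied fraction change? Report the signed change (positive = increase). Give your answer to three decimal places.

Balance c(1−p*) = e gives e = 0.956×(1 − 0.90100) = 0.09464.
New p* = 0.857 − e/c = 0.857 − 0.08139/0.95600 = 0.77186.
Δp* = 0.77186 − 0.90100 = -0.12914.

-0.129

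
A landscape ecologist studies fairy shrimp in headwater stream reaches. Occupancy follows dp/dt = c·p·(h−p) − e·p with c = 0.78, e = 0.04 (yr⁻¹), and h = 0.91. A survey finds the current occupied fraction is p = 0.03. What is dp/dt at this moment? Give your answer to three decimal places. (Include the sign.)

Colonization term: c·p·(h−p) = 0.78×0.03×0.8800 = 0.02059.
Extinction term: e·p = 0.00120.
dp/dt = 0.02059 − 0.00120 = 0.01939.

0.019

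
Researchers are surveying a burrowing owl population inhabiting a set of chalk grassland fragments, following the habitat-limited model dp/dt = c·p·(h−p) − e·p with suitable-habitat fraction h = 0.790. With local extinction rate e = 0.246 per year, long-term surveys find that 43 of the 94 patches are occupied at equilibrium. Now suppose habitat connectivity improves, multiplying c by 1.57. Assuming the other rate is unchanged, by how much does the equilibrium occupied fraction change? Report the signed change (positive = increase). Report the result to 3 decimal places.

0.121

Observed p* = 43/94 = 0.45745.
Balance c(h−p*) = e gives c = e/(0.79 − 0.45745) = 0.246/0.33255 = 0.73974.
New p* = 0.79 − e/c = 0.79 − 0.24600/1.16139 = 0.57818.
Δp* = 0.57818 − 0.45745 = +0.12073.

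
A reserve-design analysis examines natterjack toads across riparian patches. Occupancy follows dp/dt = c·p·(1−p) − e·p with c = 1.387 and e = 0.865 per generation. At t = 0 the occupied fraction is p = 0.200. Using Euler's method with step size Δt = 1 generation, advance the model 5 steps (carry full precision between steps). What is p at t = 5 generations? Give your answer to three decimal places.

0.362

Update rule: p ← p + [c·p·(1−p) − e·p]·Δt with Δt = 1.
p: 0.20000 → 0.24892  (Δp = +0.04892)
p: 0.24892 → 0.29292  (Δp = +0.04400)
p: 0.29292 → 0.32681  (Δp = +0.03390)
p: 0.32681 → 0.34927  (Δp = +0.02246)
p: 0.34927 → 0.36239  (Δp = +0.01312)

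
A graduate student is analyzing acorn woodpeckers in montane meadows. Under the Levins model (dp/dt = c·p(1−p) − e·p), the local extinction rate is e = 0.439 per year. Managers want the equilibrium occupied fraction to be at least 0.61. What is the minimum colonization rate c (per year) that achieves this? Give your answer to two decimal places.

1.13

p* = 1 − e/c ≥ 0.61 requires e/c ≤ 0.3900, i.e. c ≥ e/0.3900.
c_min = 0.439/0.3900 = 1.1256.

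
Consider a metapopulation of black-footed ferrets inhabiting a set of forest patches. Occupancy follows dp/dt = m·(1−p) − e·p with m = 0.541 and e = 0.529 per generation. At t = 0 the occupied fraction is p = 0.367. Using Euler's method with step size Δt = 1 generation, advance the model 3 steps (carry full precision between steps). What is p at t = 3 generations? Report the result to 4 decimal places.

Update rule: p ← p + [m·(1−p) − e·p]·Δt with Δt = 1.
step 1: Δp = +0.14831, p = 0.51531
step 2: Δp = -0.01038, p = 0.50493
step 3: Δp = +0.00073, p = 0.50566

0.5057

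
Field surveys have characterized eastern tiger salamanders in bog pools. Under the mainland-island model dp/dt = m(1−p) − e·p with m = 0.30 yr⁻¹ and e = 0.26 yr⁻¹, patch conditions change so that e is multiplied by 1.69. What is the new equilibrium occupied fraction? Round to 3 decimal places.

Before: p* = 0.30/(0.30+0.26) = 0.5357.
After: m = 0.3, e = 0.4394; p* = 0.3/0.7394 = 0.4057.

0.406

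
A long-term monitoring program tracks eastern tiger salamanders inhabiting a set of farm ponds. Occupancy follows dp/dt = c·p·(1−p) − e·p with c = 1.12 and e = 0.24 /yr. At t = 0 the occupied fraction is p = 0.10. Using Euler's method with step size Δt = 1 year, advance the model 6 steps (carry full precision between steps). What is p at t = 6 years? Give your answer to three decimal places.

Update rule: p ← p + [c·p·(1−p) − e·p]·Δt with Δt = 1.
  1  |  dp/dt·Δt = +0.076800  |  p_1 = 0.176800
  2  |  dp/dt·Δt = +0.120575  |  p_2 = 0.297375
  3  |  dp/dt·Δt = +0.162646  |  p_3 = 0.460021
  4  |  dp/dt·Δt = +0.167805  |  p_4 = 0.627826
  5  |  dp/dt·Δt = +0.111022  |  p_5 = 0.738847
  6  |  dp/dt·Δt = +0.038783  |  p_6 = 0.777630

0.778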